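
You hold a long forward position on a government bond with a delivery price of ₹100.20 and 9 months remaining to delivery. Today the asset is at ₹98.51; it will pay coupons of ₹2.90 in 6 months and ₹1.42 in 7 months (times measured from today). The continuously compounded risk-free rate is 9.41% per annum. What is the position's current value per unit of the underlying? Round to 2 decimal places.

PV(remaining coupons) I = 2.90·e^(−0.0941·6/12) + 1.42·e^(−0.0941·7/12) = 4.1109
Current forward F = (S − I)·e^(rT) = (98.51 − 4.1109)·e^(0.0941·9/12) = 94.3991 × 1.073125 = 101.3020
Value (long) = (F − K)·e^(−rT) = (101.3020 − 100.20) × 0.931858 = 1.0269
Value = ₹1.03

₹1.03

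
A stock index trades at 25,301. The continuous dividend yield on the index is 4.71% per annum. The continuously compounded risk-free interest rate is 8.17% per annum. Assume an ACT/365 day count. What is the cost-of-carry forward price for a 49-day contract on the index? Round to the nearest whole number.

F = S·e^((r − q)T) = 25301 · e^((0.0817 − 0.0471) × 49/365)
= 25301 · e^0.004645 = 25301 × 1.004656
F = 25,419

25,419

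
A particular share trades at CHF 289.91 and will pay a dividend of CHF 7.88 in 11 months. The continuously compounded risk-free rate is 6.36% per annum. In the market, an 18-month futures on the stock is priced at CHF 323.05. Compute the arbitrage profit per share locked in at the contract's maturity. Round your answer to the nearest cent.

PV(dividends) I = 7.88·e^(−0.0636·11/12) = 7.4337
Fair futures F* = (S − I)·e^(rT) = (289.91 − 7.4337)·e^0.095400 = 282.4763 × 1.100099 = 310.7519
Market CHF 323.05 > fair 310.7519: forward overpriced → cash-and-carry (borrow at r, buy the stock and collect the dividends, short the forward).
Profit at T = |F_mkt − F*| = |323.05 − 310.7519| = CHF 12.30 per share

CHF 12.30 per share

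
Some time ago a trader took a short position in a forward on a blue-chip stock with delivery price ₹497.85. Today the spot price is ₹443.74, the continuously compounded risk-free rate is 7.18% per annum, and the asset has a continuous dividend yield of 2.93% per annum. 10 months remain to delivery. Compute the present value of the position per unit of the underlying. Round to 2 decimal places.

₹35.90

Current fair forward for the remaining 10 months: F = S·e^((r − q)·T), (r − q) = 0.0718 − 0.0293 = 0.0425
F = 443.74 · e^(0.0425 × 10/12) = 443.74 × 1.036051 = 459.7373
Value of long forward = (F − K)·e^(−rT) = (459.7373 − 497.85) · e^(−0.0718·10/12)
= -38.1127 × 0.941922 = -35.90
Short position value = −(long value) = ₹35.90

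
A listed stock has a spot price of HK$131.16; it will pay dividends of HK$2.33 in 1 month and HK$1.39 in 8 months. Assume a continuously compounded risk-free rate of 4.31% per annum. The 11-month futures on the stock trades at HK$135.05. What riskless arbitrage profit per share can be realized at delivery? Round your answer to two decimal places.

HK$2.42 per share

PV(dividends) I = 2.33·e^(−0.0431·1/12) + 1.39·e^(−0.0431·8/12) = 3.6723
Fair futures F* = (S − I)·e^(rT) = (131.16 − 3.6723)·e^0.039508 = 127.4877 × 1.040299 = 132.6253
Market HK$135.05 > fair 132.6253: forward overpriced → cash-and-carry (borrow at r, buy the stock and collect the dividends, short the forward).
Profit at T = |F_mkt − F*| = |135.05 − 132.6253| = HK$2.42 per share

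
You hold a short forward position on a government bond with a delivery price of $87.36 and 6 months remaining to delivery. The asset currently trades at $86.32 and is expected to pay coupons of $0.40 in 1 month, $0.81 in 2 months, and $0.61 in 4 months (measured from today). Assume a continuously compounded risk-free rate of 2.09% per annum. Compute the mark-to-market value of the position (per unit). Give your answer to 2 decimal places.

$1.94

PV(remaining coupons) I = 0.40·e^(−0.0209·1/12) + 0.81·e^(−0.0209·2/12) + 0.61·e^(−0.0209·4/12) = 1.8123
Current forward F = (S − I)·e^(rT) = (86.32 − 1.8123)·e^(0.0209·6/12) = 84.5077 × 1.010505 = 85.3955
Value (long) = (F − K)·e^(−rT) = (85.3955 − 87.36) × 0.989604 = -1.9441
Short position value = −(long value) = $1.94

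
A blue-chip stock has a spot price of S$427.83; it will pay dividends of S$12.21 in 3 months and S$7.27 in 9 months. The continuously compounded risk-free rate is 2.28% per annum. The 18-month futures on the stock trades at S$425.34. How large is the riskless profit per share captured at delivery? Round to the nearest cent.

PV(dividends) I = 12.21·e^(−0.0228·3/12) + 7.27·e^(−0.0228·9/12) = 19.2873
Fair futures F* = (S − I)·e^(rT) = (427.83 − 19.2873)·e^0.034200 = 408.5427 × 1.034792 = 422.7567
Market S$425.34 > fair 422.7567: forward overpriced → cash-and-carry (borrow at r, buy the stock and collect the dividends, short the forward).
Profit at T = |F_mkt − F*| = |425.34 − 422.7567| = S$2.58 per share

S$2.58 per share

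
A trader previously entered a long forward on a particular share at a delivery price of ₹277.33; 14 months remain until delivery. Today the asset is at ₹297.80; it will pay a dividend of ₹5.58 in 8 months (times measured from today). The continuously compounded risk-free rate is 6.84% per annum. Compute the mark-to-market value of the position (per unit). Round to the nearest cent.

₹36.41

PV(remaining dividends) I = 5.58·e^(−0.0684·8/12) = 5.3313
Current forward F = (S − I)·e^(rT) = (297.80 − 5.3313)·e^(0.0684·14/12) = 292.4687 × 1.083070 = 316.7641
Value (long) = (F − K)·e^(−rT) = (316.7641 − 277.33) × 0.923301 = 36.4095
Value = ₹36.41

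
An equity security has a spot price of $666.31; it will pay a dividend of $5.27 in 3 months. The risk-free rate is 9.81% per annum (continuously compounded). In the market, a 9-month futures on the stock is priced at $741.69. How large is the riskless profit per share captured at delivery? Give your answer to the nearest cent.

PV(dividends) I = 5.27·e^(−0.0981·3/12) = 5.1423
Fair futures F* = (S − I)·e^(rT) = (666.31 − 5.1423)·e^0.073575 = 661.1677 × 1.076349 = 711.6472
Market $741.69 > fair 711.6472: forward overpriced → cash-and-carry (borrow at r, buy the stock and collect the dividends, short the forward).
Profit at T = |F_mkt − F*| = |741.69 − 711.6472| = $30.04 per share

$30.04 per share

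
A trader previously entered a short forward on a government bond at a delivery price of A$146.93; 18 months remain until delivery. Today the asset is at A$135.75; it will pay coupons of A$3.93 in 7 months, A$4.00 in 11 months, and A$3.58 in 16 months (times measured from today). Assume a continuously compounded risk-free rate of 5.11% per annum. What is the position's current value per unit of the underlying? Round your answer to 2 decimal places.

A$11.31

PV(remaining coupons) I = 3.93·e^(−0.0511·7/12) + 4.00·e^(−0.0511·11/12) + 3.58·e^(−0.0511·16/12) = 10.9757
Current forward F = (S − I)·e^(rT) = (135.75 − 10.9757)·e^(0.0511·18/12) = 124.7743 × 1.079664 = 134.7143
Value (long) = (F − K)·e^(−rT) = (134.7143 − 146.93) × 0.926214 = -11.3144
Short position value = −(long value) = A$11.31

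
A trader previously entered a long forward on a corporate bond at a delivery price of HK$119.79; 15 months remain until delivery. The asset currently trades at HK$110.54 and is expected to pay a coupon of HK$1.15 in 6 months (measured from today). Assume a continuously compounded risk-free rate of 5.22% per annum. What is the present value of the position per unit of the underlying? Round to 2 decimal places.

PV(remaining coupons) I = 1.15·e^(−0.0522·6/12) = 1.1204
Current forward F = (S − I)·e^(rT) = (110.54 − 1.1204)·e^(0.0522·15/12) = 109.4196 × 1.067426 = 116.7973
Value (long) = (F − K)·e^(−rT) = (116.7973 − 119.79) × 0.936833 = -2.8037
Value = -HK$2.80

-HK$2.80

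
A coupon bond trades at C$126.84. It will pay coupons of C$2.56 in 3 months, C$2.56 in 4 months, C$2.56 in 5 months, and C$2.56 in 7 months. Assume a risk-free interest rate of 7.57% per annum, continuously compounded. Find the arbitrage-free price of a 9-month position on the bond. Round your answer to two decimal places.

PV(coupons) I = 2.56·e^(−0.0757·3/12) + 2.56·e^(−0.0757·4/12) + 2.56·e^(−0.0757·5/12) + 2.56·e^(−0.0757·7/12)
I = 2.5120 + 2.4962 + 2.4805 + 2.4494 = 9.9381
F = (S − I)·e^(rT) = (126.84 − 9.9381) · e^(0.0757·9/12)
= 116.9019 · e^0.056775 = 116.9019 × 1.058418 = C$123.73

C$123.73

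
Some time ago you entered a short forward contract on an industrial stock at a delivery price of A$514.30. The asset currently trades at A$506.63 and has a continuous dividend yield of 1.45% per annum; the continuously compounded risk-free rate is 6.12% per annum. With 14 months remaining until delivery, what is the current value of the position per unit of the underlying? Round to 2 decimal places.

Current fair forward for the remaining 14 months: F = S·e^((r − q)·T), (r − q) = 0.0612 − 0.0145 = 0.0467
F = 506.63 · e^(0.0467 × 14/12) = 506.63 × 1.055995 = 534.9987
Value of long forward = (F − K)·e^(−rT) = (534.9987 − 514.30) · e^(−0.0612·14/12)
= 20.6987 × 0.931089 = 19.27
Short position value = −(long value) = -A$19.27

-A$19.27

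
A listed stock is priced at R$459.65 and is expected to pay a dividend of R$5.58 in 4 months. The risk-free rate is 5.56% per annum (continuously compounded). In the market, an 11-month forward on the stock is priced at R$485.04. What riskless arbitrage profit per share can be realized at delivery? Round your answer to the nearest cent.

PV(dividends) I = 5.58·e^(−0.0556·4/12) = 5.4775
Fair forward F* = (S − I)·e^(rT) = (459.65 − 5.4775)·e^0.050967 = 454.1725 × 1.052288 = 477.9203
Market R$485.04 > fair 477.9203: forward overpriced → cash-and-carry (borrow at r, buy the stock and collect the dividends, short the forward).
Profit at T = |F_mkt − F*| = |485.04 − 477.9203| = R$7.12 per share

R$7.12 per share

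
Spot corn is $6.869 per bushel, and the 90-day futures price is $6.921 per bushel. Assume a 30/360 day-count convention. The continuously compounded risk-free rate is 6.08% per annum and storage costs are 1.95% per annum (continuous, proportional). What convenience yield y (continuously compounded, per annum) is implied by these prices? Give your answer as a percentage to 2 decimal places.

5.01%

F = S·e^((r+u−y)T) ⇒ (r+u−y) = ln(F/S)/T
ln(6.921/6.869) = 0.007542; /T ⇒ 0.030168
y = r + u − ln(F/S)/T = 0.0608 + 0.0195 − 0.030168 = 0.050132
y = 5.01%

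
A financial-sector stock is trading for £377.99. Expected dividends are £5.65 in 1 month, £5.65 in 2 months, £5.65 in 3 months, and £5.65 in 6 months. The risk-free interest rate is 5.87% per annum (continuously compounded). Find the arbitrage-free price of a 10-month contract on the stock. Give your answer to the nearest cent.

PV(dividends) I = 5.65·e^(−0.0587·1/12) + 5.65·e^(−0.0587·2/12) + 5.65·e^(−0.0587·3/12) + 5.65·e^(−0.0587·6/12)
I = 5.6224 + 5.5950 + 5.5677 + 5.4866 = 22.2717
F = (S − I)·e^(rT) = (377.99 − 22.2717) · e^(0.0587·10/12)
= 355.7183 · e^0.048917 = 355.7183 × 1.050133 = £373.55

£373.55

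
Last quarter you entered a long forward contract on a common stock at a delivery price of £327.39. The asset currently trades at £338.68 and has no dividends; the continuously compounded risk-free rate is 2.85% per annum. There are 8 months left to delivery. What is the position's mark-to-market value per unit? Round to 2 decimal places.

£17.45

Current fair forward for the remaining 8 months: F = S·e^(r·T), r = 0.0285
F = 338.68 · e^(0.0285 × 8/12) = 338.68 × 1.019182 = 345.1766
Value of long forward = (F − K)·e^(−rT) = (345.1766 − 327.39) · e^(−0.0285·8/12)
= 17.7866 × 0.981179 = 17.45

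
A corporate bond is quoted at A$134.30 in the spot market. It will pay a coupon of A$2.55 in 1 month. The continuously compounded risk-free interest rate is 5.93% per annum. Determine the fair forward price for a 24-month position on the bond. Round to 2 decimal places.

A$148.35

PV(coupons) I = 2.55·e^(−0.0593·1/12)
I = 2.5374
F = (S − I)·e^(rT) = (134.30 − 2.5374) · e^(0.0593·24/12)
= 131.7626 · e^0.118600 = 131.7626 × 1.125919 = A$148.35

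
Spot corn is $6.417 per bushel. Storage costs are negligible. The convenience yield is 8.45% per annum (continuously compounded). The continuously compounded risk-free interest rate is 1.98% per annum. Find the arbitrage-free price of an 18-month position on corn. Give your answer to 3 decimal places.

Net carry = r + u − y = 0.0198 + 0.0000 − 0.0845 = -0.0647
F = S·e^((r+u−y)T) = 6.417 · e^(-0.0647 × 18/12) = 6.417 · e^-0.097050
= 6.417 × 0.907511 = $5.823 per bushel

$5.823 per bushel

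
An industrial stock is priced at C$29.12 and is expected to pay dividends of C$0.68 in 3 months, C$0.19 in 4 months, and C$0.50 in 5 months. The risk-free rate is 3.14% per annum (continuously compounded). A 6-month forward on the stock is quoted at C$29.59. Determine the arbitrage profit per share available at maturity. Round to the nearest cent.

PV(dividends) I = 0.68·e^(−0.0314·3/12) + 0.19·e^(−0.0314·4/12) + 0.50·e^(−0.0314·5/12) = 1.3562
Fair forward F* = (S − I)·e^(rT) = (29.12 − 1.3562)·e^0.015700 = 27.7638 × 1.015824 = 28.2031
Market C$29.59 > fair 28.2031: forward overpriced → cash-and-carry (borrow at r, buy the stock and collect the dividends, short the forward).
Profit at T = |F_mkt − F*| = |29.59 − 28.2031| = C$1.39 per share

C$1.39 per share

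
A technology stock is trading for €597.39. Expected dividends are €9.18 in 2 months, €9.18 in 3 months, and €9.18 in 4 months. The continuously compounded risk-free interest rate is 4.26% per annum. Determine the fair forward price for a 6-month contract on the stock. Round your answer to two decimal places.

€582.42

PV(dividends) I = 9.18·e^(−0.0426·2/12) + 9.18·e^(−0.0426·3/12) + 9.18·e^(−0.0426·4/12)
I = 9.1151 + 9.0828 + 9.0506 = 27.2485
F = (S − I)·e^(rT) = (597.39 − 27.2485) · e^(0.0426·6/12)
= 570.1415 · e^0.021300 = 570.1415 × 1.021528 = €582.42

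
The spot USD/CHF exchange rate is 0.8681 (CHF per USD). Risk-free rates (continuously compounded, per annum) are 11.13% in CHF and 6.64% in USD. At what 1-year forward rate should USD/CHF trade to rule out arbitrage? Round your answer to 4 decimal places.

0.9080

F = S·e^((r_CHF − r_USD)T) = 0.8681 · e^((0.1113 − 0.0664) × 1)
= 0.8681 · e^0.044900 = 0.8681 × 1.045923
F = 0.9080 CHF per USD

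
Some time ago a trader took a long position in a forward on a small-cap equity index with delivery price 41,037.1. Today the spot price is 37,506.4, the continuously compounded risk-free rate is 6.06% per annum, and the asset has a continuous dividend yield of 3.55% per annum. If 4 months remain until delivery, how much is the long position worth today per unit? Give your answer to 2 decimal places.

-3151.28

Current fair forward for the remaining 4 months: F = S·e^((r − q)·T), (r − q) = 0.0606 − 0.0355 = 0.0251
F = 37506.4 · e^(0.0251 × 4/12) = 37506.4 × 1.00840177 = 37821.5201
Value of long forward = (F − K)·e^(−rT) = (37821.5201 − 41037.1) · e^(−0.0606·4/12)
= -3215.5799 × 0.98000265 = -3151.28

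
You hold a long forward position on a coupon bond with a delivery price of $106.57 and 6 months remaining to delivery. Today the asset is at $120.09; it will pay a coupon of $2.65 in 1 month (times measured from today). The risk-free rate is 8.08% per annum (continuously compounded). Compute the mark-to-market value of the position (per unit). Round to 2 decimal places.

PV(remaining coupons) I = 2.65·e^(−0.0808·1/12) = 2.6322
Current forward F = (S − I)·e^(rT) = (120.09 − 2.6322)·e^(0.0808·6/12) = 117.4578 × 1.041227 = 122.3002
Value (long) = (F − K)·e^(−rT) = (122.3002 − 106.57) × 0.960405 = 15.1074
Value = $15.11

$15.11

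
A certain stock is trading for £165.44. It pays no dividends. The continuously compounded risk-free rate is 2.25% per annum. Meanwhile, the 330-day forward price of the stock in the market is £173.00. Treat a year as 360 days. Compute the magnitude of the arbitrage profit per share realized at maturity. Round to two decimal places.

Fair forward: F* = S·e^(carry·T), with carry = r = 0.0225
F* = 165.44 · e^(0.0225 × 330/360) = 165.44 · e^0.020625 = 165.44 × 1.020839 = £168.8876
Market £173.00 > fair £168.8876: forward overpriced → cash-and-carry (buy spot, short the forward).
At maturity, profit = |F_mkt − F*| = |173.00 − 168.8876| = £4.11 per share

£4.11 per share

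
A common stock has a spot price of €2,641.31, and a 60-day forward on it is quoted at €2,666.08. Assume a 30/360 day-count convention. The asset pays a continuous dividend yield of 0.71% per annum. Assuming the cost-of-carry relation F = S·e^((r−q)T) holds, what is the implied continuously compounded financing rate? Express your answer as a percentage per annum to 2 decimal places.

From F = S·e^((r−q)T): (r − q) = ln(F/S)/T
ln(2666.08/2641.31) = ln(1.009378) = 0.009334
(r − q) = 0.009334 / (60/360) = 0.056004
r = ln(F/S)/T + q = 0.056004 + 0.0071 = 0.063104
r = 6.31%

6.31%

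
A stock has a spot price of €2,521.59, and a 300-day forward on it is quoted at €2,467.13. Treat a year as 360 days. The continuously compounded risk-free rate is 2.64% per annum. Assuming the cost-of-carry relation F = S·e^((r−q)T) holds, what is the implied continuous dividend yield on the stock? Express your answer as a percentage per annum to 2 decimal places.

From F = S·e^((r−q)T): (r − q) = ln(F/S)/T
ln(2467.13/2521.59) = ln(0.978403) = -0.021834
(r − q) = -0.021834 / (300/360) = -0.026201
q = r − ln(F/S)/T = 0.0264 + 0.026201 = 0.052601
q = 5.26%

5.26%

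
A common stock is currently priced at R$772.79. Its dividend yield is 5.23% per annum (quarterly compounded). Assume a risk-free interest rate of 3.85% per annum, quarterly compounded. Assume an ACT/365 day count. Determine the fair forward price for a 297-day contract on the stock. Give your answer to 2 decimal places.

F = S · (1+r/4)^(4T) / (1+q/4)^(4T)
= 772.79 × 1.031669 / 1.043187 = 772.79 × 0.988959
F = R$764.26

R$764.26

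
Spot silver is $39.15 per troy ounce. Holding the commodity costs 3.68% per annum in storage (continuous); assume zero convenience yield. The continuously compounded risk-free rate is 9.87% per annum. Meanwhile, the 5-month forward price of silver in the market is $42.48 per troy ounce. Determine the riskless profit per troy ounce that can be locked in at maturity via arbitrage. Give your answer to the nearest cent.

Fair forward: F* = S·e^(carry·T), with carry = (r + u) = 0.0987 + 0.0368 = 0.1355
F* = 39.15 · e^(0.1355 × 5/12) = 39.15 · e^0.056458 = 39.15 × 1.058082 = $41.4239
Market $42.48 > fair $41.4239: forward overpriced → cash-and-carry (buy spot, short the forward).
At maturity, profit = |F_mkt − F*| = |42.48 − 41.4239| = $1.06 per troy ounce

$1.06 per troy ounce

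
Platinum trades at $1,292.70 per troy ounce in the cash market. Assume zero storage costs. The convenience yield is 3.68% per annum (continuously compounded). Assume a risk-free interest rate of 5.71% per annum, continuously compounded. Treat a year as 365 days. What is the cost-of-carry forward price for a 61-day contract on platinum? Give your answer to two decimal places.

$1,297.09 per troy ounce

Net carry = r + u − y = 0.0571 + 0.0000 − 0.0368 = 0.0203
F = S·e^((r+u−y)T) = 1292.70 · e^(0.0203 × 61/365) = 1292.70 · e^0.00339260
= 1292.70 × 1.00339836 = $1,297.09 per troy ounce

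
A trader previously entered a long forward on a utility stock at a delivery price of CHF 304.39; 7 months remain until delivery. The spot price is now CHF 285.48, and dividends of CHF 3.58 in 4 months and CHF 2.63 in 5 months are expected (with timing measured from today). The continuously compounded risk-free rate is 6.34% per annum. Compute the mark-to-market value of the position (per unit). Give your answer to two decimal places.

-CHF 13.92

PV(remaining dividends) I = 3.58·e^(−0.0634·4/12) + 2.63·e^(−0.0634·5/12) = 6.0666
Current forward F = (S − I)·e^(rT) = (285.48 − 6.0666)·e^(0.0634·7/12) = 279.4134 × 1.037676 = 289.9406
Value (long) = (F − K)·e^(−rT) = (289.9406 − 304.39) × 0.963692 = -13.9248
Value = -CHF 13.92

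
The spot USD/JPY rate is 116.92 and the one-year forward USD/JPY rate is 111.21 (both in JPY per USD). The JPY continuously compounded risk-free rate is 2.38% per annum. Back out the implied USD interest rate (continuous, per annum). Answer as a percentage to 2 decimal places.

7.39%

F = S·e^((r_JPY − r_USD)T) ⇒ r_USD = r_JPY − ln(F/S)/T
ln(111.21/116.92) = -0.050070; /(12/12) = -0.050070
r_USD = 0.0238 + 0.050070 = 0.073870
r_USD = 7.39%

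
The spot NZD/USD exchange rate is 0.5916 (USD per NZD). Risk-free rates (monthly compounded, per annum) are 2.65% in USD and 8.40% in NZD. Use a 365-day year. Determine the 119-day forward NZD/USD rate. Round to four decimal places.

0.5807

By covered interest parity, F = S · (1+r_USD/12)^(12T) / (1+r_NZD/12)^(12T)
= 0.5916 × 1.008668 / 1.027667 = 0.5916 × 0.981512
F = 0.5807 USD per NZD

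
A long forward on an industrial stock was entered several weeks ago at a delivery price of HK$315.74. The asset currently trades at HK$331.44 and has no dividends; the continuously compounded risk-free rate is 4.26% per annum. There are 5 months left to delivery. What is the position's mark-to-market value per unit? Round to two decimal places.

HK$21.25

Current fair forward for the remaining 5 months: F = S·e^(r·T), r = 0.0426
F = 331.44 · e^(0.0426 × 5/12) = 331.44 × 1.017908 = 337.3754
Value of long forward = (F − K)·e^(−rT) = (337.3754 − 315.74) · e^(−0.0426·5/12)
= 21.6354 × 0.982407 = 21.25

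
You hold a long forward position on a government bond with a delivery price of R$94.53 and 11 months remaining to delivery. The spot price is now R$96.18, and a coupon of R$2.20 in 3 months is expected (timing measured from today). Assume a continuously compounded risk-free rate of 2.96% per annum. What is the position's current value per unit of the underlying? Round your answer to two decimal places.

PV(remaining coupons) I = 2.20·e^(−0.0296·3/12) = 2.1838
Current forward F = (S − I)·e^(rT) = (96.18 − 2.1838)·e^(0.0296·11/12) = 93.9962 × 1.027505 = 96.5816
Value (long) = (F − K)·e^(−rT) = (96.5816 − 94.53) × 0.973231 = 1.9967
Value = R$2.00

R$2.00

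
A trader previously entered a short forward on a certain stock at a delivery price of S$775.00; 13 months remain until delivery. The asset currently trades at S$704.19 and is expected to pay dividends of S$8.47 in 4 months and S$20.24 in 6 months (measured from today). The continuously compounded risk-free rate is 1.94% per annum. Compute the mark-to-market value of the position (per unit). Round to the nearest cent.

S$83.15

PV(remaining dividends) I = 8.47·e^(−0.0194·4/12) + 20.24·e^(−0.0194·6/12) = 28.4600
Current forward F = (S − I)·e^(rT) = (704.19 − 28.4600)·e^(0.0194·13/12) = 675.7300 × 1.021239 = 690.0818
Value (long) = (F − K)·e^(−rT) = (690.0818 − 775.00) × 0.979203 = -83.1522
Short position value = −(long value) = S$83.15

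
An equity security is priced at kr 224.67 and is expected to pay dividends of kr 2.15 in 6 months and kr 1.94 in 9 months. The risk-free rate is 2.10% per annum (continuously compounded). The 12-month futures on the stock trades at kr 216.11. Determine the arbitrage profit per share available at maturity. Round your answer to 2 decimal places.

PV(dividends) I = 2.15·e^(−0.0210·6/12) + 1.94·e^(−0.0210·9/12) = 4.0372
Fair futures F* = (S − I)·e^(rT) = (224.67 − 4.0372)·e^0.021000 = 220.6328 × 1.021222 = 225.3151
Market kr 216.11 < fair 225.3151: forward underpriced → reverse cash-and-carry (short the stock, invest proceeds at r, pay the dividends, go long the forward).
Profit at T = |F_mkt − F*| = |216.11 − 225.3151| = kr 9.21 per share

kr 9.21 per share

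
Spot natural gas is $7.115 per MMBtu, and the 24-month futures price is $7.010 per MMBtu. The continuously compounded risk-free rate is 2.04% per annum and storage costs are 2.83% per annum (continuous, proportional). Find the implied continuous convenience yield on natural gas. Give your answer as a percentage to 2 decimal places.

F = S·e^((r+u−y)T) ⇒ (r+u−y) = ln(F/S)/T
ln(7.010/7.115) = -0.014868; /T ⇒ -0.007434
y = r + u − ln(F/S)/T = 0.0204 + 0.0283 + 0.007434 = 0.056134
y = 5.61%

5.61%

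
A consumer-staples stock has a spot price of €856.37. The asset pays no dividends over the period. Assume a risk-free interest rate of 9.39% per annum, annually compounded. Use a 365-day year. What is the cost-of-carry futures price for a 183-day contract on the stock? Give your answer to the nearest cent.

€895.78

F = S · (1+r)^T
= 856.37 × 1.046025
F = €895.78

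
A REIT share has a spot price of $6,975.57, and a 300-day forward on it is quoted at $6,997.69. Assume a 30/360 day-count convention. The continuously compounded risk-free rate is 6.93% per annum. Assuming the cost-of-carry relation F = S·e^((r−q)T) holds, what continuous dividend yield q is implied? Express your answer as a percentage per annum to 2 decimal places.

6.55%

From F = S·e^((r−q)T): (r − q) = ln(F/S)/T
ln(6997.69/6975.57) = ln(1.003171) = 0.003166
(r − q) = 0.003166 / (300/360) = 0.003799
q = r − ln(F/S)/T = 0.0693 − 0.003799 = 0.065501
q = 6.55%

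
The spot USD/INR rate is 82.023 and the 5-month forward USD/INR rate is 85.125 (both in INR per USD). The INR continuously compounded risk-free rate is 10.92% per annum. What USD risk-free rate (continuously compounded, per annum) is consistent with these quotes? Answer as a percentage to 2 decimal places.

F = S·e^((r_INR − r_USD)T) ⇒ r_USD = r_INR − ln(F/S)/T
ln(85.125/82.023) = 0.037121; /(5/12) = 0.089090
r_USD = 0.1092 − 0.089090 = 0.020110
r_USD = 2.01%

2.01%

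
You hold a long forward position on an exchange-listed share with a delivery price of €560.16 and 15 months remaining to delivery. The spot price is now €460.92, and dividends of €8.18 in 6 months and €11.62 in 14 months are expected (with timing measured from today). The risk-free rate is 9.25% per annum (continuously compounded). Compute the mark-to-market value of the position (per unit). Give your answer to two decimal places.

-€56.32

PV(remaining dividends) I = 8.18·e^(−0.0925·6/12) + 11.62·e^(−0.0925·14/12) = 18.2416
Current forward F = (S − I)·e^(rT) = (460.92 − 18.2416)·e^(0.0925·15/12) = 442.6784 × 1.122575 = 496.9397
Value (long) = (F − K)·e^(−rT) = (496.9397 − 560.16) × 0.890809 = -56.3172
Value = -€56.32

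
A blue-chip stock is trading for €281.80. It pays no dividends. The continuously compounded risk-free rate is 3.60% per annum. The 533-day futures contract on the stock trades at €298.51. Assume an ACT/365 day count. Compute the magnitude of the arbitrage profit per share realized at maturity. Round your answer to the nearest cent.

€1.50 per share

Fair futures: F* = S·e^(carry·T), with carry = r = 0.0360
F* = 281.80 · e^(0.0360 × 533/365) = 281.80 · e^0.052570 = 281.80 × 1.053976 = €297.0104
Market €298.51 > fair €297.0104: forward overpriced → cash-and-carry (buy spot, short the forward).
At maturity, profit = |F_mkt − F*| = |298.51 − 297.0104| = €1.50 per share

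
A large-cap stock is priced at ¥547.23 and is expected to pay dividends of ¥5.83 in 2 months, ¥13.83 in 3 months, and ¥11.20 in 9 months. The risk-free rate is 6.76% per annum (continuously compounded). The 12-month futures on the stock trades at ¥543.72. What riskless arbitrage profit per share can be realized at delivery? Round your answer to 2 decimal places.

PV(dividends) I = 5.83·e^(−0.0676·2/12) + 13.83·e^(−0.0676·3/12) + 11.20·e^(−0.0676·9/12) = 30.0092
Fair futures F* = (S − I)·e^(rT) = (547.23 − 30.0092)·e^0.067600 = 517.2208 × 1.069937 = 553.3937
Market ¥543.72 < fair 553.3937: forward underpriced → reverse cash-and-carry (short the stock, invest proceeds at r, pay the dividends, go long the forward).
Profit at T = |F_mkt − F*| = |543.72 − 553.3937| = ¥9.67 per share

¥9.67 per share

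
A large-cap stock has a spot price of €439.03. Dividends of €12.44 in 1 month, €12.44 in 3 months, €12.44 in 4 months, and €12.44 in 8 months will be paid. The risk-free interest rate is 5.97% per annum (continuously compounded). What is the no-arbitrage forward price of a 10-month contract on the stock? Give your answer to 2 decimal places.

PV(dividends) I = 12.44·e^(−0.0597·1/12) + 12.44·e^(−0.0597·3/12) + 12.44·e^(−0.0597·4/12) + 12.44·e^(−0.0597·8/12)
I = 12.3783 + 12.2557 + 12.1949 + 11.9546 = 48.7835
F = (S − I)·e^(rT) = (439.03 − 48.7835) · e^(0.0597·10/12)
= 390.2465 · e^0.049750 = 390.2465 × 1.051008 = €410.15

€410.15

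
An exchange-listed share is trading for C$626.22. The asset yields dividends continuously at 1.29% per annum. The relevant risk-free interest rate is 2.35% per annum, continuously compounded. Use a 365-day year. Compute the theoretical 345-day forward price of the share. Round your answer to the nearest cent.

F = S·e^((r − q)T) = 626.22 · e^((0.0235 − 0.0129) × 345/365)
= 626.22 · e^0.010019 = 626.22 × 1.010069
F = C$632.53

C$632.53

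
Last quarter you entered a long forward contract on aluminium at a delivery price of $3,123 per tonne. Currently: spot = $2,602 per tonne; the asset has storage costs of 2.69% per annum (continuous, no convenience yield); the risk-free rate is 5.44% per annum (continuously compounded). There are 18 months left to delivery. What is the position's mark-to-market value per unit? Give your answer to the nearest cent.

-$169.15 per tonne

Current fair forward for the remaining 18 months: F = S·e^((r + u)·T), (r + u) = 0.0544 + 0.0269 = 0.0813
F = 2602 · e^(0.0813 × 18/12) = 2602 × 1.12969762 = 2939.4732
Value of long forward = (F − K)·e^(−rT) = (2939.4732 − 3123) · e^(−0.0544·18/12)
= -183.5268 × 0.92164054 = -169.15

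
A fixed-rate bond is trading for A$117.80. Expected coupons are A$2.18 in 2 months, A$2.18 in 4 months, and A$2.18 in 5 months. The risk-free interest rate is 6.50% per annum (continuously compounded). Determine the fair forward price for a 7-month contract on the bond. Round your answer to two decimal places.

PV(coupons) I = 2.18·e^(−0.0650·2/12) + 2.18·e^(−0.0650·4/12) + 2.18·e^(−0.0650·5/12)
I = 2.1565 + 2.1333 + 2.1218 = 6.4116
F = (S − I)·e^(rT) = (117.80 − 6.4116) · e^(0.0650·7/12)
= 111.3884 · e^0.037917 = 111.3884 × 1.038645 = A$115.69

A$115.69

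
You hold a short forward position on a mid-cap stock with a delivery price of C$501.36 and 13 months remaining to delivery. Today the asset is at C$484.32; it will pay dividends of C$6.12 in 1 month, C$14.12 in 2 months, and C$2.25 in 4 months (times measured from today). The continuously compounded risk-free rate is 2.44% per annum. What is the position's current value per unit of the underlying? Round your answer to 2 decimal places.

PV(remaining dividends) I = 6.12·e^(−0.0244·1/12) + 14.12·e^(−0.0244·2/12) + 2.25·e^(−0.0244·4/12) = 22.4020
Current forward F = (S − I)·e^(rT) = (484.32 − 22.4020)·e^(0.0244·13/12) = 461.9180 × 1.026786 = 474.2909
Value (long) = (F − K)·e^(−rT) = (474.2909 − 501.36) × 0.973913 = -26.3629
Short position value = −(long value) = C$26.36

C$26.36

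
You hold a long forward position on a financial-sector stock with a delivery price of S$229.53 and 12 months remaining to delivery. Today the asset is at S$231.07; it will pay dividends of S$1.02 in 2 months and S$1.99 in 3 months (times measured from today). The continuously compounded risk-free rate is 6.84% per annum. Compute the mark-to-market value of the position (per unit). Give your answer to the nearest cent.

S$13.75

PV(remaining dividends) I = 1.02·e^(−0.0684·2/12) + 1.99·e^(−0.0684·3/12) = 2.9647
Current forward F = (S − I)·e^(rT) = (231.07 − 2.9647)·e^(0.0684·12/12) = 228.1053 × 1.070794 = 244.2538
Value (long) = (F − K)·e^(−rT) = (244.2538 − 229.53) × 0.933887 = 13.7504
Value = S$13.75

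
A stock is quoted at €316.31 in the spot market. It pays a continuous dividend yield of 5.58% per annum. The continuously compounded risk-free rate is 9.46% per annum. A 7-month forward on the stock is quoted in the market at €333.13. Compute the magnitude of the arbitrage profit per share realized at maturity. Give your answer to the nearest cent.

Fair forward: F* = S·e^(carry·T), with carry = (r − q) = 0.0946 − 0.0558 = 0.0388
F* = 316.31 · e^(0.0388 × 7/12) = 316.31 · e^0.022633 = 316.31 × 1.022891 = €323.5507
Market €333.13 > fair €323.5507: forward overpriced → cash-and-carry (buy spot, short the forward).
At maturity, profit = |F_mkt − F*| = |333.13 − 323.5507| = €9.58 per share

€9.58 per share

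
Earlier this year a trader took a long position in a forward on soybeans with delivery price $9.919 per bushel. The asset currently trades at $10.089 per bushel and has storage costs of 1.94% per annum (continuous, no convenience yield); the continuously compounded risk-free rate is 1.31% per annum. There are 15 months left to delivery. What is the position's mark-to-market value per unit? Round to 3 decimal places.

$0.579 per bushel

Current fair forward for the remaining 15 months: F = S·e^((r + u)·T), (r + u) = 0.0131 + 0.0194 = 0.0325
F = 10.089 · e^(0.0325 × 15/12) = 10.089 × 1.041461 = 10.5073
Value of long forward = (F − K)·e^(−rT) = (10.5073 − 9.919) · e^(−0.0131·15/12)
= 0.5883 × 0.983758 = 0.579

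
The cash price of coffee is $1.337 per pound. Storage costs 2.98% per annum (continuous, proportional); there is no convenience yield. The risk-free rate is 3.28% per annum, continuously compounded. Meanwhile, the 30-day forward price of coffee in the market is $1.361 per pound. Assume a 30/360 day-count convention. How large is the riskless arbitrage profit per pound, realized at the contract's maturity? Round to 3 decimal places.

$0.017 per pound

Fair forward: F* = S·e^(carry·T), with carry = (r + u) = 0.0328 + 0.0298 = 0.0626
F* = 1.337 · e^(0.0626 × 30/360) = 1.337 · e^0.005217 = 1.337 × 1.005231 = $1.3440
Market $1.361 > fair $1.3440: forward overpriced → cash-and-carry (buy spot, short the forward).
At maturity, profit = |F_mkt − F*| = |1.361 − 1.3440| = $0.017 per pound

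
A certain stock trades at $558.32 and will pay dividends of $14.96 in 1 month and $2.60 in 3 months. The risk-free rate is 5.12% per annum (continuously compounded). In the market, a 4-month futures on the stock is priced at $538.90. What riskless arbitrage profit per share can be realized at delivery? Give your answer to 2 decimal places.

PV(dividends) I = 14.96·e^(−0.0512·1/12) + 2.60·e^(−0.0512·3/12) = 17.4632
Fair futures F* = (S − I)·e^(rT) = (558.32 − 17.4632)·e^0.017067 = 540.8568 × 1.017213 = 550.1666
Market $538.90 < fair 550.1666: forward underpriced → reverse cash-and-carry (short the stock, invest proceeds at r, pay the dividends, go long the forward).
Profit at T = |F_mkt − F*| = |538.90 − 550.1666| = $11.27 per share

$11.27 per share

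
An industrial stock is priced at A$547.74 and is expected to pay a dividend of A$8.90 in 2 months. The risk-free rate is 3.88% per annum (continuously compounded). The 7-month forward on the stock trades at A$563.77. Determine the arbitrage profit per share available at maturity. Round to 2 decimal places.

PV(dividends) I = 8.90·e^(−0.0388·2/12) = 8.8426
Fair forward F* = (S − I)·e^(rT) = (547.74 − 8.8426)·e^0.022633 = 538.8974 × 1.022891 = 551.2333
Market A$563.77 > fair 551.2333: forward overpriced → cash-and-carry (borrow at r, buy the stock and collect the dividends, short the forward).
Profit at T = |F_mkt − F*| = |563.77 − 551.2333| = A$12.54 per share

A$12.54 per share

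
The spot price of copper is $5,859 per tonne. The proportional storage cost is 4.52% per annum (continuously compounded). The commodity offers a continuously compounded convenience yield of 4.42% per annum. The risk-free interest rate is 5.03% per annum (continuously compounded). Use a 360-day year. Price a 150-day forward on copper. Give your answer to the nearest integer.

Net carry = r + u − y = 0.0503 + 0.0452 − 0.0442 = 0.0513
F = S·e^((r+u−y)T) = 5859 · e^(0.0513 × 150/360) = 5859 · e^0.021375
= 5859 × 1.021605 = $5,986 per tonne

$5,986 per tonne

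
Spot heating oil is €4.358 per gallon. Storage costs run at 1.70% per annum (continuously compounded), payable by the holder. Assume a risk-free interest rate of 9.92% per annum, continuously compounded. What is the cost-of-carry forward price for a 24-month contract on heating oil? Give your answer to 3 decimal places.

Net carry = r + u − y = 0.0992 + 0.0170 − 0.0000 = 0.1162
F = S·e^((r+u−y)T) = 4.358 · e^(0.1162 × 24/12) = 4.358 · e^0.232400
= 4.358 × 1.261624 = €5.498 per gallon

€5.498 per gallon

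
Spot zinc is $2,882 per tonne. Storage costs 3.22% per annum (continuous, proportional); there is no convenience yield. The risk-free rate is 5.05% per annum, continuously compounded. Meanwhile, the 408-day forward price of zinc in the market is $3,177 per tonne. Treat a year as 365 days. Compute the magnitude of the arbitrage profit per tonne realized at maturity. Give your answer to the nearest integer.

Fair forward: F* = S·e^(carry·T), with carry = (r + u) = 0.0505 + 0.0322 = 0.0827
F* = 2882 · e^(0.0827 × 408/365) = 2882 · e^0.092443 = 2882 × 1.096851 = $3161.1246
Market $3177 > fair $3161.1246: forward overpriced → cash-and-carry (buy spot, short the forward).
At maturity, profit = |F_mkt − F*| = |3177 − 3161.1246| = $16 per tonne

$16 per tonne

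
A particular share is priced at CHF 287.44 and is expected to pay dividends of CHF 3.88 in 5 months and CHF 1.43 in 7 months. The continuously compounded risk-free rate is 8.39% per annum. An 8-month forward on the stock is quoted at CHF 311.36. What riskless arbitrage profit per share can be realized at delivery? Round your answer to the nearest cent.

PV(dividends) I = 3.88·e^(−0.0839·5/12) + 1.43·e^(−0.0839·7/12) = 5.1084
Fair forward F* = (S − I)·e^(rT) = (287.44 − 5.1084)·e^0.055933 = 282.3316 × 1.057527 = 298.5733
Market CHF 311.36 > fair 298.5733: forward overpriced → cash-and-carry (borrow at r, buy the stock and collect the dividends, short the forward).
Profit at T = |F_mkt − F*| = |311.36 − 298.5733| = CHF 12.79 per share

CHF 12.79 per share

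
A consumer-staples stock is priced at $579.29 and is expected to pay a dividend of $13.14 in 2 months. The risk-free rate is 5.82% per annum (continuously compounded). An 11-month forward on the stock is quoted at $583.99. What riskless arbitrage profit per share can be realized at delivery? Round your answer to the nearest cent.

PV(dividends) I = 13.14·e^(−0.0582·2/12) = 13.0132
Fair forward F* = (S − I)·e^(rT) = (579.29 − 13.0132)·e^0.053350 = 566.2768 × 1.054799 = 597.3082
Market $583.99 < fair 597.3082: forward underpriced → reverse cash-and-carry (short the stock, invest proceeds at r, pay the dividends, go long the forward).
Profit at T = |F_mkt − F*| = |583.99 − 597.3082| = $13.32 per share

$13.32 per share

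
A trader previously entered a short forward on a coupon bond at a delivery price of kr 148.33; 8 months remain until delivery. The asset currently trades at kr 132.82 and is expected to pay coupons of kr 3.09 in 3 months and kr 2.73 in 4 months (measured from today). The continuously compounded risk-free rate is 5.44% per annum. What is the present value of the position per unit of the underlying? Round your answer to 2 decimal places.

PV(remaining coupons) I = 3.09·e^(−0.0544·3/12) + 2.73·e^(−0.0544·4/12) = 5.7292
Current forward F = (S − I)·e^(rT) = (132.82 − 5.7292)·e^(0.0544·8/12) = 127.0908 × 1.036932 = 131.7845
Value (long) = (F − K)·e^(−rT) = (131.7845 − 148.33) × 0.964383 = -15.9562
Short position value = −(long value) = kr 15.96

kr 15.96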